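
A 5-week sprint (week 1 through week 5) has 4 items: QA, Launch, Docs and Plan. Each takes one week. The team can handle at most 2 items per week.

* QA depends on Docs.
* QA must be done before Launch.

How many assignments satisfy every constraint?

50

Splitting on QA: it can be week 2 (15), week 3 (20), week 4 (15). Listing each branch's schedules as (Launch, Docs, Plan) by week number:
QA=week 2: (3,1,1) (3,1,2) (3,1,3) (3,1,4) (3,1,5) (4,1,1) (4,1,2) (4,1,3) (4,1,4) (4,1,5) (5,1,1) (5,1,2) (5,1,3) (5,1,4) (5,1,5) — 15.
QA=week 3: (4,1,1) (4,1,2) (4,1,3) (4,1,4) (4,1,5) (4,2,1) (4,2,2) (4,2,3) (4,2,4) (4,2,5) (5,1,1) (5,1,2) (5,1,3) (5,1,4) (5,1,5) (5,2,1) (5,2,2) (5,2,3) (5,2,4) (5,2,5) — 20.
QA=week 4: (5,1,1) (5,1,2) (5,1,3) (5,1,4) (5,1,5) (5,2,1) (5,2,2) (5,2,3) (5,2,4) (5,2,5) (5,3,1) (5,3,2) (5,3,3) (5,3,4) (5,3,5) — 15.
Summing: 15 + 20 + 15 = 50.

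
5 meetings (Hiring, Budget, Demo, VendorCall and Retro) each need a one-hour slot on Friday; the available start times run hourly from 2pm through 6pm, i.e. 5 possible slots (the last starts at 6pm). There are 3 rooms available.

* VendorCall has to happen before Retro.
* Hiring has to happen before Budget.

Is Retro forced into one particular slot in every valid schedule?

Retro can be 3pm (e.g. Retro in 3pm; Budget in 3pm; Demo in 2pm; Hiring in 2pm; VendorCall in 2pm) or 4pm (e.g. Retro=4pm, Budget=3pm, Demo=2pm, Hiring=2pm, VendorCall=2pm).

No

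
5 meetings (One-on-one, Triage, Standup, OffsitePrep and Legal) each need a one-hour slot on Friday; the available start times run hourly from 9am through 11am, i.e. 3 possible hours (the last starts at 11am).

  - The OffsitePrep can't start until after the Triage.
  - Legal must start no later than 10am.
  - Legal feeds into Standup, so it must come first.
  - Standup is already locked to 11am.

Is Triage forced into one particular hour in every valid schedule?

Triage can be 9am (e.g. Legal in 9am; Standup in 11am; Triage in 9am; OffsitePrep in 10am; One-on-one in 9am) or 10am (e.g. Triage in 10am; Legal in 9am; OffsitePrep in 11am; Standup in 11am; One-on-one in 9am).

No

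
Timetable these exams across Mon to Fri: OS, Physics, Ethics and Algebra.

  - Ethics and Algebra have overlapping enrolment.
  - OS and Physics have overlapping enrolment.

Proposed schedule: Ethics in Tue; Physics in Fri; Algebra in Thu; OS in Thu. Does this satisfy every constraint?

Yes, all constraints hold

Ethics and Algebra have overlapping enrolment — holds.
OS and Physics have overlapping enrolment — holds.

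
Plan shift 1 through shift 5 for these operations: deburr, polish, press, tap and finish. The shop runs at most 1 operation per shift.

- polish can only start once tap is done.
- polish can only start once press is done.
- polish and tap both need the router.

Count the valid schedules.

Splitting on deburr: it can be shift 1 (8), shift 2 (8), shift 3 (8), shift 4 (8), shift 5 (8). Listing each branch's schedules as (polish, press, tap, finish) by shift number:
deburr=shift 1: (4,2,3,5) (4,3,2,5) (5,2,3,4) (5,2,4,3) (5,3,2,4) (5,3,4,2) (5,4,2,3) (5,4,3,2) — 8.
deburr=shift 2: (4,1,3,5) (4,3,1,5) (5,1,3,4) (5,1,4,3) (5,3,1,4) (5,3,4,1) (5,4,1,3) (5,4,3,1) — 8.
deburr=shift 3: (4,1,2,5) (4,2,1,5) (5,1,2,4) (5,1,4,2) (5,2,1,4) (5,2,4,1) (5,4,1,2) (5,4,2,1) — 8.
deburr=shift 4: (3,1,2,5) (3,2,1,5) (5,1,2,3) (5,1,3,2) (5,2,1,3) (5,2,3,1) (5,3,1,2) (5,3,2,1) — 8.
deburr=shift 5: (3,1,2,4) (3,2,1,4) (4,1,2,3) (4,1,3,2) (4,2,1,3) (4,2,3,1) (4,3,1,2) (4,3,2,1) — 8.
Summing: 8 + 8 + 8 + 8 + 8 = 40.

40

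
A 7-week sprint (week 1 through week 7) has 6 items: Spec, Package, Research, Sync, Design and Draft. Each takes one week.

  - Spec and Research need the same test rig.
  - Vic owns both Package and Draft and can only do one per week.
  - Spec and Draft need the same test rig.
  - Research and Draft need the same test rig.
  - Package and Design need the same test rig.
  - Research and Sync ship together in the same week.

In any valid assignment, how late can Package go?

Package at week 7 is achievable: Draft=week 3, Design=week 1, Research=week 2, Spec=week 1, Sync=week 2, Package=week 7.

week 7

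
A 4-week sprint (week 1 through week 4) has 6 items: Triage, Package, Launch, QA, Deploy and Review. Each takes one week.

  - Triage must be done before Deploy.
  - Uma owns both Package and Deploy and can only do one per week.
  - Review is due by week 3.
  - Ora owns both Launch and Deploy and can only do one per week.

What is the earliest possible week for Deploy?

Precedence pushes Deploy to at least week 2.
Deploy at week 2 is achievable: Triage=week 1; Package=week 1; Deploy=week 2; Launch=week 1; QA=week 1; Review=week 1.

week 2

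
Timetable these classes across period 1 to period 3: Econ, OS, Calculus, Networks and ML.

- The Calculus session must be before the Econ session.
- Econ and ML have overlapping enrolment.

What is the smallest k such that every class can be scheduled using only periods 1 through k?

The precedence chain requires at least 2 distinct periods.
2 works (last occupied period: period 2): for example OS -> period 1; Econ -> period 2; ML -> period 1; Calculus -> period 1; Networks -> period 1.

2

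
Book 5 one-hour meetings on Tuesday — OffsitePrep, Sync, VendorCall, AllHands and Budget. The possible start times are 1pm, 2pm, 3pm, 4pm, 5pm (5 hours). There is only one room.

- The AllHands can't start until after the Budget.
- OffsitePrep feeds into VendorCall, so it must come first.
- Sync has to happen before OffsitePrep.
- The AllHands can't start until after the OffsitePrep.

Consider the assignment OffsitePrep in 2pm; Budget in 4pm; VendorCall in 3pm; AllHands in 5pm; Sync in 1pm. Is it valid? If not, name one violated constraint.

The AllHands can't start until after the OffsitePrep — holds.
OffsitePrep feeds into VendorCall, so it must come first — holds.
There is only one room — holds.
The AllHands can't start until after the Budget — holds.
Sync has to happen before OffsitePrep — holds.

Yes, all constraints hold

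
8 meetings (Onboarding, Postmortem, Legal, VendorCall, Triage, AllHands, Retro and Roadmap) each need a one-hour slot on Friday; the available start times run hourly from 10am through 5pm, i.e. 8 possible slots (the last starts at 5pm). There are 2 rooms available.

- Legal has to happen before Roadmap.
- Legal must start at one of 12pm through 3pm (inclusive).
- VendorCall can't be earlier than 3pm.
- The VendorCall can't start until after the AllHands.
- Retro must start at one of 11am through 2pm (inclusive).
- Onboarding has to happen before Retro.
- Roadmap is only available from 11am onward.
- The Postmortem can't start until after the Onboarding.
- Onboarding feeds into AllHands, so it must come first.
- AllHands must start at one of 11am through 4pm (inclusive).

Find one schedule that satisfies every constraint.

VendorCall -> 3pm; Legal -> 12pm; AllHands -> 11am; Roadmap -> 1pm; Triage -> 10am; Onboarding -> 10am; Postmortem -> 12pm; Retro -> 11am

Checking: AllHands(11am) before VendorCall(3pm); Legal(12pm) before Roadmap(1pm); Onboarding(10am) before AllHands(11am); Onboarding(10am) before Retro(11am); Onboarding(10am) before Postmortem(12pm); Legal=12pm in [12pm,3pm]; Roadmap=1pm in [11am,5pm]; VendorCall=3pm in [3pm,5pm]; Retro=11am in [11am,2pm]; AllHands=11am in [11am,4pm]; max 2 per slot (cap 2).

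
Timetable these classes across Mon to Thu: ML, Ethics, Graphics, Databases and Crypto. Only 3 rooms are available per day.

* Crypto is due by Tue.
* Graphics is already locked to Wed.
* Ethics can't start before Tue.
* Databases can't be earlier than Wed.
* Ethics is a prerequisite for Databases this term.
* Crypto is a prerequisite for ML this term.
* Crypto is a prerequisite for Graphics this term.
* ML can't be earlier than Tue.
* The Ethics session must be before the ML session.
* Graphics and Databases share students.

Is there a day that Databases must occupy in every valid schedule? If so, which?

Databases's window is Wed–Thu.
Graphics is fixed at Wed, and Databases can't share a day with Graphics.
So Databases must be Thu.

Thu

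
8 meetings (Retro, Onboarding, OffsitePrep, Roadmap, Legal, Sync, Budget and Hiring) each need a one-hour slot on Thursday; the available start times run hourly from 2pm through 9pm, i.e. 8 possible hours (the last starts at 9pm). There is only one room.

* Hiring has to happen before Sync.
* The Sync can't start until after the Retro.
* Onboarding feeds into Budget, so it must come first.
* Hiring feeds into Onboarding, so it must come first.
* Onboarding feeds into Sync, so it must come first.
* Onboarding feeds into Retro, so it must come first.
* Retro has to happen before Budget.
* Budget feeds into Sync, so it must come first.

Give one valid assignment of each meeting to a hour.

Roadmap=8pm, Budget=5pm, OffsitePrep=7pm, Retro=4pm, Legal=9pm, Onboarding=3pm, Sync=6pm, Hiring=2pm

Checking: Budget(5pm) before Sync(6pm); Onboarding(3pm) before Sync(6pm); Onboarding(3pm) before Budget(5pm); Retro(4pm) before Budget(5pm); Retro(4pm) before Sync(6pm); Hiring(2pm) before Sync(6pm); Hiring(2pm) before Onboarding(3pm); Onboarding(3pm) before Retro(4pm); max 1 per hour (cap 1).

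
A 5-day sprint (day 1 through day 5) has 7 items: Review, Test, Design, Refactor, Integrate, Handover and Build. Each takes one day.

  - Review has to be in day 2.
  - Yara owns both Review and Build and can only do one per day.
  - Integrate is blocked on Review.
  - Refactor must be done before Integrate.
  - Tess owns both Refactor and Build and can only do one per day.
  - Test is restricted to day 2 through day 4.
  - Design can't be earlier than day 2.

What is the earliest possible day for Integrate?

day 3

Precedence pushes Integrate to at least day 3.
Integrate at day 3 is achievable: Design -> day 2, Review -> day 2, Integrate -> day 3, Handover -> day 1, Test -> day 2, Build -> day 3, Refactor -> day 1.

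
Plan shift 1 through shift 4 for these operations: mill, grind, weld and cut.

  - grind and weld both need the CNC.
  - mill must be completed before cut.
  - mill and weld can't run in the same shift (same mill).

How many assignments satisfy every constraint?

Splitting on mill: it can be shift 1 (27), shift 2 (18), shift 3 (9). Listing each branch's schedules as (grind, weld, cut) by shift number:
mill=shift 1: (1,2,2) (1,2,3) (1,2,4) (1,3,2) (1,3,3) (1,3,4) (1,4,2) (1,4,3) (1,4,4) (2,3,2) (2,3,3) (2,3,4) (2,4,2) (2,4,3) (2,4,4) (3,2,2) (3,2,3) (3,2,4) (3,4,2) (3,4,3) (3,4,4) (4,2,2) (4,2,3) (4,2,4) (4,3,2) (4,3,3) (4,3,4) — 27.
mill=shift 2: (1,3,3) (1,3,4) (1,4,3) (1,4,4) (2,1,3) (2,1,4) (2,3,3) (2,3,4) (2,4,3) (2,4,4) (3,1,3) (3,1,4) (3,4,3) (3,4,4) (4,1,3) (4,1,4) (4,3,3) (4,3,4) — 18.
mill=shift 3: (1,2,4) (1,4,4) (2,1,4) (2,4,4) (3,1,4) (3,2,4) (3,4,4) (4,1,4) (4,2,4) — 9.
Summing: 27 + 18 + 9 = 54.

54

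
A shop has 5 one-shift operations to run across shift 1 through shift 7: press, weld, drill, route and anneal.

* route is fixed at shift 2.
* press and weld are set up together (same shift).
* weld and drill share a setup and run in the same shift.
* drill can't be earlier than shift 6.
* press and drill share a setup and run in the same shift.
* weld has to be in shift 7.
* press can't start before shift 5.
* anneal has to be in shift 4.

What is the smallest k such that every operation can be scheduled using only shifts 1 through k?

weld can't be placed before shift 7, so the schedule must run through at least shift 7.
7 works (last occupied shift: shift 7): for example press -> shift 7; weld -> shift 7; anneal -> shift 4; route -> shift 2; drill -> shift 7.

7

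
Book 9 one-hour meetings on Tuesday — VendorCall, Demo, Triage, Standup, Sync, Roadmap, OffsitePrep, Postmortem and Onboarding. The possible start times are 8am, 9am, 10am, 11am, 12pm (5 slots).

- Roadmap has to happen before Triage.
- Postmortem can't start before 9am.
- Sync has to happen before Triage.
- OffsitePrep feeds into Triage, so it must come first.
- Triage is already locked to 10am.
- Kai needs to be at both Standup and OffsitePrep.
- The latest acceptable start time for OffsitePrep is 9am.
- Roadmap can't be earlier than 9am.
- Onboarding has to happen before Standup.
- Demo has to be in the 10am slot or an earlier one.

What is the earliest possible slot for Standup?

9am

Precedence pushes Standup to at least 9am.
Standup at 9am is achievable: Roadmap in 9am, Standup in 9am, VendorCall in 8am, Postmortem in 9am, Onboarding in 8am, Demo in 8am, Triage in 10am, Sync in 8am, OffsitePrep in 8am.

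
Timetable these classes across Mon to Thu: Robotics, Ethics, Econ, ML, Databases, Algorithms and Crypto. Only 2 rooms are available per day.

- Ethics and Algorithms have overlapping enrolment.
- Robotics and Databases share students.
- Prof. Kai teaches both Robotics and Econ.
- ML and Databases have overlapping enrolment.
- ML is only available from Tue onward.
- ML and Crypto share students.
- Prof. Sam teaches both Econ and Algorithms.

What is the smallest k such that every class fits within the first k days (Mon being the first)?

With at most 2 per day and 7 classes, at least 4 days are needed.
ML can't be placed before Tue — that is day 2 counting from Mon — so the schedule must run through at least 2 days.
4 works (last occupied day: Thu): for example Ethics=Mon; Econ=Tue; ML=Tue; Algorithms=Wed; Robotics=Mon; Crypto=Thu; Databases=Wed.

4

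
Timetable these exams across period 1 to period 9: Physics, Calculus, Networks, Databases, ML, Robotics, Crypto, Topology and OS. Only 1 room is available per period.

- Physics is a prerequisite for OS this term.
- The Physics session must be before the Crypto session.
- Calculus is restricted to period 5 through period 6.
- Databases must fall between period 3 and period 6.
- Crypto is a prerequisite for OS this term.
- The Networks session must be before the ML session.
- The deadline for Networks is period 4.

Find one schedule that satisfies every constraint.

ML in period 7; Topology in period 9; Crypto in period 4; Robotics in period 8; Networks in period 1; OS in period 6; Databases in period 3; Calculus in period 5; Physics in period 2

Checking: Networks(period 1) before ML(period 7); Physics(period 2) before Crypto(period 4); Physics(period 2) before OS(period 6); Crypto(period 4) before OS(period 6); Calculus=period 5 in [period 5,period 6]; Networks=period 1 in [period 1,period 4]; Databases=period 3 in [period 3,period 6]; max 1 per period (cap 1).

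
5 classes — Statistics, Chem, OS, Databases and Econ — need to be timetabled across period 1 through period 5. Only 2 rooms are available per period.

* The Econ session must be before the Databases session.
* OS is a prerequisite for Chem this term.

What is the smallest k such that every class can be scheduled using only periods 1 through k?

3 periods

The precedence chain requires at least 2 distinct periods.
With at most 2 per period and 5 classes, at least 3 periods are needed.
3 works (last occupied period: period 3): for example Statistics in period 3; OS in period 1; Econ in period 1; Chem in period 2; Databases in period 2.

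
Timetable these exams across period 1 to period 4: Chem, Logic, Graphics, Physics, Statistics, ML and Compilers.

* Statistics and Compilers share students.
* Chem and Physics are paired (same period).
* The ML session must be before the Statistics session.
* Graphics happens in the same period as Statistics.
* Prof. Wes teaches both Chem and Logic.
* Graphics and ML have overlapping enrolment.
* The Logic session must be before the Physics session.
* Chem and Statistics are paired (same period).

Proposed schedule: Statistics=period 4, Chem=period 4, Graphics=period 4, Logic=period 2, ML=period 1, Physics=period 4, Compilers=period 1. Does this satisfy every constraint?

Valid

Prof. Wes teaches both Chem and Logic — holds.
Statistics and Compilers share students — holds.
Chem and Statistics are paired (same period) — holds.
Chem and Physics are paired (same period) — holds.
Graphics and ML have overlapping enrolment — holds.
Graphics happens in the same period as Statistics — holds.
The ML session must be before the Statistics session — holds.
The Logic session must be before the Physics session — holds.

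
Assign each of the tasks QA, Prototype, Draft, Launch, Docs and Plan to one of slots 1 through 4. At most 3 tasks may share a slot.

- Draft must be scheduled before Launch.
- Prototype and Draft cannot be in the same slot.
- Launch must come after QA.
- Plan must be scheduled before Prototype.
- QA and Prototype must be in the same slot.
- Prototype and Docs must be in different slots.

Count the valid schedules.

Splitting on QA: it can be 2 (9), 3 (12). Listing each branch's schedules as (Prototype, Draft, Launch, Docs, Plan):
QA=2: (2,1,3,1,1) (2,1,3,3,1) (2,1,3,4,1) (2,1,4,1,1) (2,1,4,3,1) (2,1,4,4,1) (2,3,4,1,1) (2,3,4,3,1) (2,3,4,4,1) — 9.
QA=3: (3,1,4,1,1) (3,1,4,1,2) (3,1,4,2,1) (3,1,4,2,2) (3,1,4,4,1) (3,1,4,4,2) (3,2,4,1,1) (3,2,4,1,2) (3,2,4,2,1) (3,2,4,2,2) (3,2,4,4,1) (3,2,4,4,2) — 12.
Summing: 9 + 12 = 21.

21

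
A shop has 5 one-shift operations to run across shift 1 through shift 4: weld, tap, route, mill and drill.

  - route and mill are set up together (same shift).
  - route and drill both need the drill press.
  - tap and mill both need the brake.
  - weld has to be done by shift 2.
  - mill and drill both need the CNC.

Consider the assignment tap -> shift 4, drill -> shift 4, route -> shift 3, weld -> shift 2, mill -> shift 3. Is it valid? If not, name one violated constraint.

Yes, all constraints hold

tap and mill both need the brake — holds.
route and drill both need the drill press — holds.
route and mill are set up together (same shift) — holds.
mill and drill both need the CNC — holds.
weld has to be done by shift 2 — holds.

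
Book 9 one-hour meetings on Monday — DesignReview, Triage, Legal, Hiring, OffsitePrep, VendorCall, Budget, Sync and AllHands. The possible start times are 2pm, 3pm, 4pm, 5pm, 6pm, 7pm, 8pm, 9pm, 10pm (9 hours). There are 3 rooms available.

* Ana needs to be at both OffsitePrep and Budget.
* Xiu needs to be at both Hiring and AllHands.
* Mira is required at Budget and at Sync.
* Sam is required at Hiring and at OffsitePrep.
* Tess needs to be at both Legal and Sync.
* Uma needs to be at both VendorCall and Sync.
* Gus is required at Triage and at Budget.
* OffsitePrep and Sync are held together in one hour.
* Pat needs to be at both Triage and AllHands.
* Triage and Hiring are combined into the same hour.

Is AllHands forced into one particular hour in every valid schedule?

AllHands can be 2pm (e.g. AllHands -> 2pm, Sync -> 4pm, Budget -> 5pm, Hiring -> 3pm, DesignReview -> 2pm, VendorCall -> 3pm, OffsitePrep -> 4pm, Triage -> 3pm, Legal -> 2pm) or 3pm (e.g. Triage=2pm; Hiring=2pm; Sync=4pm; DesignReview=2pm; AllHands=3pm; OffsitePrep=4pm; Budget=5pm; Legal=3pm; VendorCall=3pm).

No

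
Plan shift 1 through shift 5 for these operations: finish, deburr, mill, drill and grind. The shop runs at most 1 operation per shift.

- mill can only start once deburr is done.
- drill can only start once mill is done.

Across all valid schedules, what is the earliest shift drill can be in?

Precedence pushes drill to at least shift 3.
drill at shift 3 is achievable: grind in shift 5; drill in shift 3; deburr in shift 1; finish in shift 4; mill in shift 2.

shift 3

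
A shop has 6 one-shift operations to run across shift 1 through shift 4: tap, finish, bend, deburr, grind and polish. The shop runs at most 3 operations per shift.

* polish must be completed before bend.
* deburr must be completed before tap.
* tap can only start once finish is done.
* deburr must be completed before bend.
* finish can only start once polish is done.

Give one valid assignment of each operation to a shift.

deburr in shift 1; grind in shift 1; polish in shift 1; tap in shift 3; finish in shift 2; bend in shift 2

Checking: deburr(shift 1) before bend(shift 2); deburr(shift 1) before tap(shift 3); polish(shift 1) before bend(shift 2); polish(shift 1) before finish(shift 2); finish(shift 2) before tap(shift 3); max 3 per shift (cap 3).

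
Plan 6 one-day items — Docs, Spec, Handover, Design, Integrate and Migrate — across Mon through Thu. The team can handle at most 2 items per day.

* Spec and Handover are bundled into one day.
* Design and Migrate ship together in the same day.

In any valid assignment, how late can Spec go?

Thu

Spec at Thu is achievable: Spec=Thu; Migrate=Tue; Design=Tue; Handover=Thu; Docs=Mon; Integrate=Mon.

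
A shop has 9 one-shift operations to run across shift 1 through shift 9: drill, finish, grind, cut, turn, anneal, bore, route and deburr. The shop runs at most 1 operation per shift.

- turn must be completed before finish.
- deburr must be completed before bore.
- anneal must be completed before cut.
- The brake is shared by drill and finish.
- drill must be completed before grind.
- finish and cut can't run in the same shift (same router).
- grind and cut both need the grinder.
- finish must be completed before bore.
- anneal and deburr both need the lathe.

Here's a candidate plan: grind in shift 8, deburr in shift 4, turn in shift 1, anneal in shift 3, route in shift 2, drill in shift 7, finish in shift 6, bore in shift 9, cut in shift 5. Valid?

Yes, all constraints hold

The brake is shared by drill and finish — holds.
anneal must be completed before cut — holds.
finish must be completed before bore — holds.
The shop runs at most 1 operation per shift — holds.
anneal and deburr both need the lathe — holds.
grind and cut both need the grinder — holds.
deburr must be completed before bore — holds.
turn must be completed before finish — holds.
drill must be completed before grind — holds.
finish and cut can't run in the same shift (same router) — holds.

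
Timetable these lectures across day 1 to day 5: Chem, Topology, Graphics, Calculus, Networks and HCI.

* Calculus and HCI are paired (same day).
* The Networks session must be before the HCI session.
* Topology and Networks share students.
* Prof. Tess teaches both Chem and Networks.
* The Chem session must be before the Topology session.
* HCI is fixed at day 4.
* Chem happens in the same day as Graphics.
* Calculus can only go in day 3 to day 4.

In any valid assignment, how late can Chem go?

Downstream work caps Chem at day 4.
Chem at day 4 is achievable: Graphics -> day 4; Networks -> day 1; Topology -> day 5; Calculus -> day 4; Chem -> day 4; HCI -> day 4.

day 4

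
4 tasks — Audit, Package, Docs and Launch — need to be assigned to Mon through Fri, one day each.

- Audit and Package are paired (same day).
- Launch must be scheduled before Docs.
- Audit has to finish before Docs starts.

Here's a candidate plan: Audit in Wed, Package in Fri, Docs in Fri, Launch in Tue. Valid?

Launch must be scheduled before Docs — holds.
Audit has to finish before Docs starts — holds.
Audit and Package are paired (same day) — violated.

No — it violates: Audit and Package are paired (same day)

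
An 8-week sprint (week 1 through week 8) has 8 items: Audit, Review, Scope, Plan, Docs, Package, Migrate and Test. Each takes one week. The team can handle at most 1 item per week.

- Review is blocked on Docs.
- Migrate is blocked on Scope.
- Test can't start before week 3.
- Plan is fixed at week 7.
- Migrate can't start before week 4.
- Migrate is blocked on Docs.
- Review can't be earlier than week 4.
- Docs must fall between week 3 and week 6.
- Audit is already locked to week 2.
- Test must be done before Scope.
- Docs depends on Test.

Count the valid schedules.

Splitting on Review: it can be week 5 (1), week 6 (2), week 8 (2). Listing each branch's schedules as (Audit, Scope, Plan, Docs, Package, Migrate, Test) by week number:
Review=week 5: (2,6,7,4,1,8,3) — 1.
Review=week 6: (2,4,7,5,1,8,3) (2,5,7,4,1,8,3) — 2.
Review=week 8: (2,4,7,5,1,6,3) (2,5,7,4,1,6,3) — 2.
Summing: 1 + 2 + 2 = 5.

5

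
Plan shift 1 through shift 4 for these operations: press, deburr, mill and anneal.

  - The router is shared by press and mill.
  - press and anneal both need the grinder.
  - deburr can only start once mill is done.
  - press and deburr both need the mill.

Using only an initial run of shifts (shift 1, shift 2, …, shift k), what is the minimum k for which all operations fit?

3

The precedence chain requires at least 2 distinct shifts.
Could 2 shifts be enough, i.e. nothing placed later than shift 2? No: deburr must come after mill (at shift 1 or later) → {shift 2}; mill must come before deburr (at shift 2 or earlier) → {shift 1}; press can't share with deburr (shift 2) → {shift 1}; mill can't share with press (shift 1) → nothing is left.
So 2 shifts is not enough.
3 works (last occupied shift: shift 3): for example mill=shift 1, press=shift 3, deburr=shift 2, anneal=shift 1.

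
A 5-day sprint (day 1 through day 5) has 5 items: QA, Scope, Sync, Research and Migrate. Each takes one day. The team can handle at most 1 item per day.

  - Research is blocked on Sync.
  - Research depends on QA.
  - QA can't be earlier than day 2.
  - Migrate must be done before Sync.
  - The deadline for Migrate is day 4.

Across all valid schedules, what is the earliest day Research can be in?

day 4

Precedence pushes Research to at least day 3.
Research at day 4 is achievable: QA in day 2, Migrate in day 1, Sync in day 3, Research in day 4, Scope in day 5.
Nothing earlier works — the capacity limit rule out every day before day 4.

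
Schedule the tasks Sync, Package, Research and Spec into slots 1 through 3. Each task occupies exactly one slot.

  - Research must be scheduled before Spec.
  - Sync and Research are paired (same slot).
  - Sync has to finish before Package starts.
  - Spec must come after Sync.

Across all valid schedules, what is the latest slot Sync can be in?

Downstream work caps Sync at 2.
Sync at 2 is achievable: Spec in 3; Research in 2; Package in 3; Sync in 2.

2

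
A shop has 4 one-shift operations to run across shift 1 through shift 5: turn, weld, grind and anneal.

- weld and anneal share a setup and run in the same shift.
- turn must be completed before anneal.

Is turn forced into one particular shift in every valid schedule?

No

turn can be shift 1 (e.g. turn=shift 1, grind=shift 1, weld=shift 2, anneal=shift 2) or shift 2 (e.g. weld -> shift 3, grind -> shift 1, turn -> shift 2, anneal -> shift 3).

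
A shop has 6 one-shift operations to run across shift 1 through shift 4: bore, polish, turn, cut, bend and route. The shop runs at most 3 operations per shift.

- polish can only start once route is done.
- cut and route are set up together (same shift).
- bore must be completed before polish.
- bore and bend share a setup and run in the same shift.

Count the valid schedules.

32

Splitting on bore: it can be shift 1 (12), shift 2 (12), shift 3 (8). Listing each branch's schedules as (polish, turn, cut, bend, route) by shift number:
bore=shift 1: (3,1,2,1,2) (3,2,2,1,2) (3,3,2,1,2) (3,4,2,1,2) (4,1,2,1,2) (4,1,3,1,3) (4,2,2,1,2) (4,2,3,1,3) (4,3,2,1,2) (4,3,3,1,3) (4,4,2,1,2) (4,4,3,1,3) — 12.
bore=shift 2: (3,1,1,2,1) (3,2,1,2,1) (3,3,1,2,1) (3,4,1,2,1) (4,1,1,2,1) (4,1,3,2,3) (4,2,1,2,1) (4,2,3,2,3) (4,3,1,2,1) (4,3,3,2,3) (4,4,1,2,1) (4,4,3,2,3) — 12.
bore=shift 3: (4,1,1,3,1) (4,1,2,3,2) (4,2,1,3,1) (4,2,2,3,2) (4,3,1,3,1) (4,3,2,3,2) (4,4,1,3,1) (4,4,2,3,2) — 8.
Summing: 12 + 12 + 8 = 32.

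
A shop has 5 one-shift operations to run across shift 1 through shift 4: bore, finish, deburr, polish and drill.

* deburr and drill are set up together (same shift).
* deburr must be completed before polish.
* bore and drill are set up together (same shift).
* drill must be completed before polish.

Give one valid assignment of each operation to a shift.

finish in shift 1; deburr in shift 1; bore in shift 1; polish in shift 2; drill in shift 1

Checking: deburr(shift 1) before polish(shift 2); drill(shift 1) before polish(shift 2); deburr = drill = shift 1; bore = drill = shift 1.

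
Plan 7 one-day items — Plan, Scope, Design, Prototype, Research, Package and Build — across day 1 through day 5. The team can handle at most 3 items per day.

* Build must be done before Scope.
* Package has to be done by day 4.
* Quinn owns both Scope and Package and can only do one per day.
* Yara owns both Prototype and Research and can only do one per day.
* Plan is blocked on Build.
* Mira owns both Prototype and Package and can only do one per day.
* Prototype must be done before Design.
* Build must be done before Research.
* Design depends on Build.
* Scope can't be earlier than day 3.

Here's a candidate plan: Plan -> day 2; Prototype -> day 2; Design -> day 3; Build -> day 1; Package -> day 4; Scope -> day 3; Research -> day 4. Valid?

Valid

Mira owns both Prototype and Package and can only do one per day — holds.
The team can handle at most 3 items per day — holds.
Build must be done before Scope — holds.
Yara owns both Prototype and Research and can only do one per day — holds.
Plan is blocked on Build — holds.
Prototype must be done before Design — holds.
Quinn owns both Scope and Package and can only do one per day — holds.
Build must be done before Research — holds.
Scope can't be earlier than day 3 — holds.
Design depends on Build — holds.
Package has to be done by day 4 — holds.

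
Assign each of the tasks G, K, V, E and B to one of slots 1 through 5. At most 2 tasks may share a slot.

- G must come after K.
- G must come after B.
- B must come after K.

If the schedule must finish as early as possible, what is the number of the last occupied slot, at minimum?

3

The precedence chain requires at least 3 distinct slots.
With at most 2 per slot and 5 tasks, at least 3 slots are needed.
3 works (last occupied slot: 3): for example V=1; B=2; G=3; E=2; K=1.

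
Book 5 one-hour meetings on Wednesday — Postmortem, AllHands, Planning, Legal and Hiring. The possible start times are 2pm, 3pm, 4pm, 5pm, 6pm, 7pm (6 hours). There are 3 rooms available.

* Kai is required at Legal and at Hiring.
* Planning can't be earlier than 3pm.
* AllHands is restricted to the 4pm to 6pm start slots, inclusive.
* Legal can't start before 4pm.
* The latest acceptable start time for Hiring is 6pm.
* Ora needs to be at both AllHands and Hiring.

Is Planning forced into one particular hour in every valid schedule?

Planning can be 3pm (e.g. Planning in 3pm, Hiring in 2pm, Legal in 4pm, AllHands in 4pm, Postmortem in 2pm) or 4pm (e.g. Hiring=2pm; Legal=4pm; AllHands=4pm; Postmortem=2pm; Planning=4pm).

No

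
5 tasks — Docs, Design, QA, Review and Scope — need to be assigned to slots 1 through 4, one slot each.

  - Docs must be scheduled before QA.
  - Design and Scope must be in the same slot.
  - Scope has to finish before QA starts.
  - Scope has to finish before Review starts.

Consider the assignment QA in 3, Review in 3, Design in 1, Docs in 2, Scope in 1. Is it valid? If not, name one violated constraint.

Yes

Scope has to finish before QA starts — holds.
Design and Scope must be in the same slot — holds.
Scope has to finish before Review starts — holds.
Docs must be scheduled before QA — holds.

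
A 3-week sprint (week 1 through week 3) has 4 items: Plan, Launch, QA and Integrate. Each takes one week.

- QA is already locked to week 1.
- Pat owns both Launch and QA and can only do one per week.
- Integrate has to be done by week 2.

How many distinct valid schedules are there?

12

Splitting on Plan: it can be week 1 (4), week 2 (4), week 3 (4). Listing each branch's schedules as (Launch, QA, Integrate) by week number:
Plan=week 1: (2,1,1) (2,1,2) (3,1,1) (3,1,2) — 4.
Plan=week 2: (2,1,1) (2,1,2) (3,1,1) (3,1,2) — 4.
Plan=week 3: (2,1,1) (2,1,2) (3,1,1) (3,1,2) — 4.
Summing: 4 + 4 + 4 = 12.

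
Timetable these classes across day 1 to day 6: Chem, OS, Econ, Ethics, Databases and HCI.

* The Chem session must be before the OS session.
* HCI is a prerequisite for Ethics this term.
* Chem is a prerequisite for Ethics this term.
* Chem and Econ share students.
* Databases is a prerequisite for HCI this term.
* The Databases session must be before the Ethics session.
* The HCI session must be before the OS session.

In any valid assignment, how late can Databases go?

day 4

Downstream work caps Databases at day 4.
Databases at day 4 is achievable: HCI in day 5; OS in day 6; Databases in day 4; Econ in day 2; Ethics in day 6; Chem in day 1.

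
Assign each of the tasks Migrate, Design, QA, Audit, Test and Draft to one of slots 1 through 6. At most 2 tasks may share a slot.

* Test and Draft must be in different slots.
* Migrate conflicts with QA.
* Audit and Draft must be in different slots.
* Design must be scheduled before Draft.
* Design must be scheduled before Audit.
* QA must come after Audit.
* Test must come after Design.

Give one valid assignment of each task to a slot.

QA -> 3; Audit -> 2; Draft -> 3; Migrate -> 1; Design -> 1; Test -> 2

Checking: Audit(2) before QA(3); Design(1) before Audit(2); Design(1) before Draft(3); Design(1) before Test(2); Test(2) != Draft(3); Audit(2) != Draft(3); Migrate(1) != QA(3); max 2 per slot (cap 2).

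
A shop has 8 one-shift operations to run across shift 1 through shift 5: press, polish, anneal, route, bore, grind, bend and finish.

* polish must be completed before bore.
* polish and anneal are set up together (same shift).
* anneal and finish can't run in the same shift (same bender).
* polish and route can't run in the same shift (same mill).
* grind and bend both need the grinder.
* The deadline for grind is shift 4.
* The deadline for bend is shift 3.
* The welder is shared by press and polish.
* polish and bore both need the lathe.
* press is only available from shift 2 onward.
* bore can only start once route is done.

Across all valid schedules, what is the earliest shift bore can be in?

Precedence pushes bore to at least shift 2.
bore at shift 3 is achievable: bore=shift 3, anneal=shift 1, finish=shift 2, polish=shift 1, press=shift 2, route=shift 2, grind=shift 2, bend=shift 1.
Nothing earlier works — the conflict constraints rule out every shift before shift 3.

shift 3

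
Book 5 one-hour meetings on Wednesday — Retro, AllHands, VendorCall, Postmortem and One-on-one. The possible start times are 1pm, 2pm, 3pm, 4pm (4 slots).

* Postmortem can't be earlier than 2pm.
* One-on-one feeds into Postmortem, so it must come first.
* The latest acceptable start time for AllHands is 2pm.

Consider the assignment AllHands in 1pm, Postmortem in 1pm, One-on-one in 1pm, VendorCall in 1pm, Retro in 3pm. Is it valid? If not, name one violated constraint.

No. Postmortem can't be earlier than 2pm is not satisfied.

The latest acceptable start time for AllHands is 2pm — holds.
One-on-one feeds into Postmortem, so it must come first — violated.
Postmortem can't be earlier than 2pm — violated.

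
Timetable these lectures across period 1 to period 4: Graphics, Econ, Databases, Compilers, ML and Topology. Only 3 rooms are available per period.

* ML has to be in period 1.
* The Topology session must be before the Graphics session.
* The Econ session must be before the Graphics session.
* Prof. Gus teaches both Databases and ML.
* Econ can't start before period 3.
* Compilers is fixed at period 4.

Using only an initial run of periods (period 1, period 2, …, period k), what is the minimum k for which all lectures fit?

4

The precedence chain requires at least 2 distinct periods.
With at most 3 per period and 6 lectures, at least 2 periods are needed.
Compilers can't be placed before period 4, so the schedule must run through at least period 4.
4 works (last occupied period: period 4): for example Graphics=period 4, Topology=period 1, Compilers=period 4, Econ=period 3, Databases=period 2, ML=period 1.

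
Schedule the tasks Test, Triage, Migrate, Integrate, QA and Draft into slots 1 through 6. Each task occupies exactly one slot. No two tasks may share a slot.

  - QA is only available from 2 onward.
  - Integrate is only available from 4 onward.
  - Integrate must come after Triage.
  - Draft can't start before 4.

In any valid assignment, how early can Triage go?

1

Downstream work caps Triage at 5.
Triage at 1 is achievable: QA=2, Draft=5, Test=3, Triage=1, Migrate=6, Integrate=4.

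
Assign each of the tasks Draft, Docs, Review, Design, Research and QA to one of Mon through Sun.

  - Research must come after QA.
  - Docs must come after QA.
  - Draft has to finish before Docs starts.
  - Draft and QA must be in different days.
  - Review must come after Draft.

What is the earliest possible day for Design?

Mon

Design at Mon is achievable: Design -> Mon; Review -> Tue; QA -> Tue; Docs -> Wed; Research -> Wed; Draft -> Mon.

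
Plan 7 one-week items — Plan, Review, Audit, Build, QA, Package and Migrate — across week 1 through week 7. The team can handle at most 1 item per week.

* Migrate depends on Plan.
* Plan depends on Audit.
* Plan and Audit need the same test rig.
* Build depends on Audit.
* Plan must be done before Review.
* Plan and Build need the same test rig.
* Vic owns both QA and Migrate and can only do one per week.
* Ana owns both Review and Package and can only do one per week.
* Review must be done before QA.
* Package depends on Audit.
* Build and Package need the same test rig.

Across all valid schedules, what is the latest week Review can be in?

week 6

Precedence pushes Review to at least week 3; downstream work caps Review at week 6.
Review at week 6 is achievable: Build=week 3; Review=week 6; Plan=week 2; Migrate=week 5; QA=week 7; Package=week 4; Audit=week 1.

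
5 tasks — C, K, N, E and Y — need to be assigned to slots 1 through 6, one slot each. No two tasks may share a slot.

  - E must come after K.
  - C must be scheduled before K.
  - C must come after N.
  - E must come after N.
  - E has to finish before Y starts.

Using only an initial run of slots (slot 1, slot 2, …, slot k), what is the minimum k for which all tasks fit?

5 slots

The precedence chain requires at least 5 distinct slots.
With at most 1 per slot and 5 tasks, at least 5 slots are needed.
5 works (last occupied slot: 5): for example Y in 5, C in 2, E in 4, N in 1, K in 3.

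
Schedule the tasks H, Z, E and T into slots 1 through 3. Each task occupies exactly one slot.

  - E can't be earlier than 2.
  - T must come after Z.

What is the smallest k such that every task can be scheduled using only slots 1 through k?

The precedence chain requires at least 2 distinct slots.
2 works (last occupied slot: 2): for example H=1, E=2, T=2, Z=1.

2 slots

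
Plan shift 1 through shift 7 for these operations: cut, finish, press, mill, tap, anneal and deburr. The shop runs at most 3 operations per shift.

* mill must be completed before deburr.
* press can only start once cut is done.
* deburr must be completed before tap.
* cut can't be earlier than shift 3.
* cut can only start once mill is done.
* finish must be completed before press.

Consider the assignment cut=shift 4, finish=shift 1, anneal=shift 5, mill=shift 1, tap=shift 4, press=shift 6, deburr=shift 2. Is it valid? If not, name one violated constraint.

Yes

cut can't be earlier than shift 3 — holds.
finish must be completed before press — holds.
cut can only start once mill is done — holds.
deburr must be completed before tap — holds.
press can only start once cut is done — holds.
The shop runs at most 3 operations per shift — holds.
mill must be completed before deburr — holds.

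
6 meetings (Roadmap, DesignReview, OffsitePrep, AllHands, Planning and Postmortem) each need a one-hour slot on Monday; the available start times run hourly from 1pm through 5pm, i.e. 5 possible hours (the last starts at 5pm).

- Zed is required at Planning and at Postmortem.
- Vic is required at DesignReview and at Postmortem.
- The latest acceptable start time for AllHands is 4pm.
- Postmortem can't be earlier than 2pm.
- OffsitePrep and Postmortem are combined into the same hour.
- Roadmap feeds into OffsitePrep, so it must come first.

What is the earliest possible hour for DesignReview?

DesignReview at 1pm is achievable: DesignReview -> 1pm, OffsitePrep -> 2pm, AllHands -> 1pm, Planning -> 1pm, Postmortem -> 2pm, Roadmap -> 1pm.

1pm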